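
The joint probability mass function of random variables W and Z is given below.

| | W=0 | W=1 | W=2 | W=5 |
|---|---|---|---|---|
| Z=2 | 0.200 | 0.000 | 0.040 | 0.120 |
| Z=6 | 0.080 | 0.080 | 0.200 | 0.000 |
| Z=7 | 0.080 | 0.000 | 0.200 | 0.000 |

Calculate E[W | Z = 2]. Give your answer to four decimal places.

P(Z = 2) = 0.360.
Σ W·P over the event = 0·(0.200) + 2·(0.040) + 5·(0.120) = 0.680.
E[W | Z = 2] = (0.680) / (0.360) = 1.8889.

1.8889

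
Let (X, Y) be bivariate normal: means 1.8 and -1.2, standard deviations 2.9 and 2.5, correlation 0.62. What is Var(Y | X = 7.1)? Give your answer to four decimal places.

For a bivariate normal, Var(Y | X=x) = σ_Y²(1 − ρ²).
Var(Y | X=7.1) = (2.5)²·(1 − (0.62)²) = 6.25·0.6156 = 3.8475.

3.8475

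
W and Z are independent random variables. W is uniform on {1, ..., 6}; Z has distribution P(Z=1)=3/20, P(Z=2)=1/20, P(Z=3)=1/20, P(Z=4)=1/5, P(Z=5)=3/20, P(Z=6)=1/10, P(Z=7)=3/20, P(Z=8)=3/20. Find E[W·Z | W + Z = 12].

P(W + Z = 12) = 1/15.
Summing WZ·P(x,y) over outcomes with W + Z = 12 gives 91/40.
E[W·Z | W + Z = 12] = (91/40) / (1/15) = 273/8.

273/8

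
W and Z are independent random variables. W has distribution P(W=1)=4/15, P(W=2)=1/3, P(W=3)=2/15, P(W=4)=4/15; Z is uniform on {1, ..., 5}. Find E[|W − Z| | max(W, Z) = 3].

19/15

P(max(W, Z) = 3) = 1/5.
Summing |W−Z|·P(x,y) over outcomes with max(W, Z) = 3 gives 19/75.
E[|W − Z| | max(W, Z) = 3] = (19/75) / (1/5) = 19/15.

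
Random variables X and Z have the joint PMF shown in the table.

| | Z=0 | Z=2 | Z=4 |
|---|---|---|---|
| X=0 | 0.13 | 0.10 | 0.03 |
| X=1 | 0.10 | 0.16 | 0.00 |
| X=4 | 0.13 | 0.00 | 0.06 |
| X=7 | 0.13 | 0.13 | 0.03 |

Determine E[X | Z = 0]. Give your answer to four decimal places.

P(Z = 0) = 0.49.
Summing X·P(X=x,Z=y) over the conditioning event gives 1.53.
E[X | Z = 0] = (1.53) / (0.49) = 3.1224.

3.1224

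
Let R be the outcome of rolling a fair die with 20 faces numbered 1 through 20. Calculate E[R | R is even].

11

Given R is even, R is equally likely to be any of {2, 4, 6, 8, 10, 12, 14, 16, 18, 20}.
E[R | R is even] = (2 + 4 + 6 + 8 + 10 + 12 + 14 + 16 + 18 + 20) / 10 = 11.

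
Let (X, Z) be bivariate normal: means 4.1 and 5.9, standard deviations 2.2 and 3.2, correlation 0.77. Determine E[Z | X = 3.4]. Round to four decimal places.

5.1160

E[Z | X=x] = μ_Z + ρ(σ_Z/σ_X)(x − μ_X) for jointly normal variables.
E[Z | X=3.4] = 5.9 + (0.77)·(3.2/2.2)·(3.4 − (4.1)) = 5.9 + (1.12)·(-0.7) = 5.1160.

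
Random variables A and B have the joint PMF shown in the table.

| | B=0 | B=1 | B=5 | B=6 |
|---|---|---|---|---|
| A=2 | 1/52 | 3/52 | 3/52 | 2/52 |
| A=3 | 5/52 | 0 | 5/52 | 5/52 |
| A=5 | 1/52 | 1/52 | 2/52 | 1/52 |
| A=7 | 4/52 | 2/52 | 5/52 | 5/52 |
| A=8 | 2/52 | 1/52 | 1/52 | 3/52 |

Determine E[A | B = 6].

P(B = 6) = 4/13.
Σ A·P over the event = 2·(2/52) + 3·(5/52) + 5·(1/52) + 7·(5/52) + 8·(3/52) = 83/52.
E[A | B = 6] = (83/52) / (4/13) = 83/16.

83/16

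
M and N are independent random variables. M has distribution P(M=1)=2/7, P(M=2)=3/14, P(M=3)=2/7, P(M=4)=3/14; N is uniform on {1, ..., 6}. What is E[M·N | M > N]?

P(M > N) = 5/21.
Summing MN·P(x,y) over outcomes with M > N gives 19/14.
E[M·N | M > N] = (19/14) / (5/21) = 57/10.

57/10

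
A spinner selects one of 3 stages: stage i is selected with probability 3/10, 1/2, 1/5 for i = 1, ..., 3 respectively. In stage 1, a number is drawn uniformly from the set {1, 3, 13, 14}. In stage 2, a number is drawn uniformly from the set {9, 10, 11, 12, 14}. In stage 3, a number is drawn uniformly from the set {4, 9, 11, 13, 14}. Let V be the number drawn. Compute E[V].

1993/200

E[V | stage 1] = (1+3+13+14)/4 = 31/4.
E[V | stage 2] = (9+10+11+12+14)/5 = 56/5.
E[V | stage 3] = (4+9+11+13+14)/5 = 51/5.
E[V] = (3/10)·(31/4) + (1/2)·(56/5) + (1/5)·(51/5) = 1993/200.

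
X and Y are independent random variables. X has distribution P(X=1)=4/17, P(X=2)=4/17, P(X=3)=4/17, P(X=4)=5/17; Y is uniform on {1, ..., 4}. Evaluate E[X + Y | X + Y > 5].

P(X + Y > 5) = 27/68.
Summing (X+Y)·P(x,y) over outcomes with X + Y > 5 gives 181/68.
E[X + Y | X + Y > 5] = (181/68) / (27/68) = 181/27.

181/27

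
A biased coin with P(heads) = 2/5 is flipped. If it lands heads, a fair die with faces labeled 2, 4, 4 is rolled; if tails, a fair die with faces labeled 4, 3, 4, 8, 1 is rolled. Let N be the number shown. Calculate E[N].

E[N | heads] = (2+4+4)/3 = 10/3.
E[N | tails] = (4+3+4+8+1)/5 = 4.
By the law of total expectation,
E[N] = (2/5)·(10/3) + (3/5)·(4) = 56/15.

56/15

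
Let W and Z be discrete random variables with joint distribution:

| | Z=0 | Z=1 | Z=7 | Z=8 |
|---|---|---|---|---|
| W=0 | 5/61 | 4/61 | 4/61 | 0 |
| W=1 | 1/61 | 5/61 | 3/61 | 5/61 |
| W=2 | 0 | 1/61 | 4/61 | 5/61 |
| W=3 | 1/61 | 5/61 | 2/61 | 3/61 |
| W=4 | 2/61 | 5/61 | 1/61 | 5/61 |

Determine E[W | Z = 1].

21/10

P(Z = 1) = 20/61.
Σ W·P over the event = 0·(4/61) + 1·(5/61) + 2·(1/61) + 3·(5/61) + 4·(5/61) = 42/61.
E[W | Z = 1] = (42/61) / (20/61) = 21/10.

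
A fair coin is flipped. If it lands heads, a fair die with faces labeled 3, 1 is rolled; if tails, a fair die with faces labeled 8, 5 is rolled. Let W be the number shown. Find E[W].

E[W | heads] = (3+1)/2 = 2.
E[W | tails] = (8+5)/2 = 13/2.
E[W] = (1/2)·(2) + (1/2)·(13/2) = 17/4.

17/4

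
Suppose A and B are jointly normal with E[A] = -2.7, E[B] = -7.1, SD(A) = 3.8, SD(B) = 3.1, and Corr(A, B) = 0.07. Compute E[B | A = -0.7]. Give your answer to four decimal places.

-6.9858

The regression of B on A has slope ρ·σ_B/σ_A and passes through (μ_A, μ_B).
E[B | A=-0.7] = -7.1 + (0.07)·(3.1/3.8)·(-0.7 − (-2.7)) = -7.1 + (0.057105)·(2) = -6.9858.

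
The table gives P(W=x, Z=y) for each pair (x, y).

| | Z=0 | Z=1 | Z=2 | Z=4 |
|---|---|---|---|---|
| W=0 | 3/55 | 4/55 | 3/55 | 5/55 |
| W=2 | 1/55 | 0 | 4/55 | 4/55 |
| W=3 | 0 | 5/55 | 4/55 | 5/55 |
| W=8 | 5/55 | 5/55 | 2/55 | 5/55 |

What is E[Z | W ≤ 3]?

87/38

P(W ≤ 3) = 38/55.
Summing Z·P(W=x,Z=y) over the conditioning event gives 87/55.
E[Z | W ≤ 3] = (87/55) / (38/55) = 87/38.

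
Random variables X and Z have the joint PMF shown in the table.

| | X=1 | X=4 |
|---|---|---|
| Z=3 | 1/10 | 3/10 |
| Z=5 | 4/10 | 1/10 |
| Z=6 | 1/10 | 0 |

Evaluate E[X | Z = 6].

P(Z = 6) = 1/10.
Summing X·P(X=x,Z=y) over the conditioning event gives 1/10.
E[X | Z = 6] = (1/10) / (1/10) = 1.

1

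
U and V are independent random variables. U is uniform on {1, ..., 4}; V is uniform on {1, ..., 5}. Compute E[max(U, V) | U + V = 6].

4

P(U + V = 6) = 1/5.
Summing max(U,V)·P(x,y) over outcomes with U + V = 6 gives 4/5.
E[max(U, V) | U + V = 6] = (4/5) / (1/5) = 4.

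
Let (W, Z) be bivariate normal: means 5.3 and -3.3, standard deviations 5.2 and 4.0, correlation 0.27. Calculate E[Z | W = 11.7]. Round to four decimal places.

E[Z | W=x] = μ_Z + ρ(σ_Z/σ_W)(x − μ_W) for jointly normal variables.
E[Z | W=11.7] = -3.3 + (0.27)·(4.0/5.2)·(11.7 − (5.3)) = -3.3 + (0.20769)·(6.4) = -1.9708.

-1.9708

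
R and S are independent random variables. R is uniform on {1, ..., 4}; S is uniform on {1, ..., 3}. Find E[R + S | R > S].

Outcomes with R > S: (2,1), (3,1), (3,2), (4,1), (4,2), (4,3), each with probability 1/12.
E[R + S | R > S] = (3 + 4 + 5 + 5 + 6 + 7) / 6 = 5.

5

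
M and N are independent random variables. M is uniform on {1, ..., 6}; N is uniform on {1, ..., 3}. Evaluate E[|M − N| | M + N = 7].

P(M + N = 7) = 1/6.
Summing |M−N|·P(x,y) over outcomes with M + N = 7 gives 1/2.
E[|M − N| | M + N = 7] = (1/2) / (1/6) = 3.

3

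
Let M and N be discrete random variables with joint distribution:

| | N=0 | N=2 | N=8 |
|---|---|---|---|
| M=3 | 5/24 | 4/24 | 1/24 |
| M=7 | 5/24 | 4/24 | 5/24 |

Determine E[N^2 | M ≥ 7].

P(M ≥ 7) = 7/12.
Σ N^2·P over the event = 0·(5/24) + 4·(4/24) + 64·(5/24) = 14.
E[N^2 | M ≥ 7] = (14) / (7/12) = 24.

24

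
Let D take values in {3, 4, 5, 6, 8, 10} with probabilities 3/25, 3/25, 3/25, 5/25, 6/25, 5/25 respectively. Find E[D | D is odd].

4

P(D is odd) = 6/25.
Σ over the event: 3·3/25 + 5·3/25 = 24/25.
E[D | D is odd] = (24/25) / (6/25) = 4.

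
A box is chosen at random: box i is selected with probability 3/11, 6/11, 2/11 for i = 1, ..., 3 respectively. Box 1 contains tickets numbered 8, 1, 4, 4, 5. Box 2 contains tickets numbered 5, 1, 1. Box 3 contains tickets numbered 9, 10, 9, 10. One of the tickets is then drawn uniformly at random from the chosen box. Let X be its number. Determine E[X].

E[X | box 1] = (8+1+4+4+5)/5 = 22/5.
E[X | box 2] = (5+1+1)/3 = 7/3.
E[X | box 3] = (9+10+9+10)/4 = 19/2.
By the law of total expectation,
E[X] = (3/11)·(22/5) + (6/11)·(7/3) + (2/11)·(19/2) = 21/5.

21/5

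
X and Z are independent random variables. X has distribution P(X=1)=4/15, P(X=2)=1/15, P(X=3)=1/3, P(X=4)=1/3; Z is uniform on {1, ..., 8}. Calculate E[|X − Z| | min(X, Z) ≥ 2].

166/77

P(min(X, Z) ≥ 2) = 77/120.
Summing |X−Z|·P(x,y) over outcomes with min(X, Z) ≥ 2 gives 83/60.
E[|X − Z| | min(X, Z) ≥ 2] = (83/60) / (77/120) = 166/77.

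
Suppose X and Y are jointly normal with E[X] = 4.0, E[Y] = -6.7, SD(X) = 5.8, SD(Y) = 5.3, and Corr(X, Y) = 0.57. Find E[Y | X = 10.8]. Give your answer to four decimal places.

The regression of Y on X has slope ρ·σ_Y/σ_X and passes through (μ_X, μ_Y).
E[Y | X=10.8] = -6.7 + (0.57)·(5.3/5.8)·(10.8 − (4.0)) = -6.7 + (0.520862)·(6.8) = -3.1581.

-3.1581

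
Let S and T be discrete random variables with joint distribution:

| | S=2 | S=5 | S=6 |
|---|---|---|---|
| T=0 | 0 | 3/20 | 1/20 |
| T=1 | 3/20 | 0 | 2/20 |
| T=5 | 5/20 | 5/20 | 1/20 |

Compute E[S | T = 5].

41/11

P(T = 5) = 11/20.
Σ S·P over the event = 2·(5/20) + 5·(5/20) + 6·(1/20) = 41/20.
E[S | T = 5] = (41/20) / (11/20) = 41/11.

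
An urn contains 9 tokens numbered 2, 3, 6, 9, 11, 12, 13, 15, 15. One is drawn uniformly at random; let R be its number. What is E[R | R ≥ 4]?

P(R ≥ 4) = 7/9.
Σ over the event: 6·1/9 + 9·1/9 + 11·1/9 + 12·1/9 + 13·1/9 + 15·2/9 = 9.
E[R | R ≥ 4] = (9) / (7/9) = 81/7.

81/7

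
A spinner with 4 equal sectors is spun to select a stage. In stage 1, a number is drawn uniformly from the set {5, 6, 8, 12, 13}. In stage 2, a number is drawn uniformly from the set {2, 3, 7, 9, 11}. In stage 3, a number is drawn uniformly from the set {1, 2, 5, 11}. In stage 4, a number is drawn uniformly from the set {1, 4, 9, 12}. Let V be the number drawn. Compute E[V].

E[V | stage 1] = (5+6+8+12+13)/5 = 44/5.
E[V | stage 2] = (2+3+7+9+11)/5 = 32/5.
E[V | stage 3] = (1+2+5+11)/4 = 19/4.
E[V | stage 4] = (1+4+9+12)/4 = 13/2.
E[V] = (1/4)·(44/5) + (1/4)·(32/5) + (1/4)·(19/4) + (1/4)·(13/2) = 529/80.

529/80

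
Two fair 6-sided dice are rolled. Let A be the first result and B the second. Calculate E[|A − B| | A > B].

7/3

P(A > B) = 5/12.
Summing |A−B|·P(x,y) over outcomes with A > B gives 35/36.
E[|A − B| | A > B] = (35/36) / (5/12) = 7/3.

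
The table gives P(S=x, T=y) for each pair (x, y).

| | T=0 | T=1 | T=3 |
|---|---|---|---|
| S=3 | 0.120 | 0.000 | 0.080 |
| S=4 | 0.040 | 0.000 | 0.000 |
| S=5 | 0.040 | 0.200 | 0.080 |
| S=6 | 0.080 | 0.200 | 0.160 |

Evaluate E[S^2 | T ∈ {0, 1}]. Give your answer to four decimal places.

P(T ∈ {0, 1}) = 0.680.
Summing S^2·P(S=x,T=y) over the conditioning event gives 17.800.
E[S^2 | T ∈ {0, 1}] = (17.800) / (0.680) = 26.1765.

26.1765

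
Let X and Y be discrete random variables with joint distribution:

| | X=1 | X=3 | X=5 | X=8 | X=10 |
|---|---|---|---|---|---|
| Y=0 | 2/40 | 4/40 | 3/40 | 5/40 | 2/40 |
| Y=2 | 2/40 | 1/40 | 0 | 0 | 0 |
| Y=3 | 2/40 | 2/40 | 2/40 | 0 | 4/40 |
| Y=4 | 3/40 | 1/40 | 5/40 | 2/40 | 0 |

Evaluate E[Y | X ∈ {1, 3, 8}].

P(X ∈ {1, 3, 8}) = 3/5.
Summing Y·P(X=x,Y=y) over the conditioning event gives 21/20.
E[Y | X ∈ {1, 3, 8}] = (21/20) / (3/5) = 7/4.

7/4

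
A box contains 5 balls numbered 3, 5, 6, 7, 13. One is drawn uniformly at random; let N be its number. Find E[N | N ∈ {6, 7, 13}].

P(N ∈ {6, 7, 13}) = 3/5.
Σ over the event: 6·1/5 + 7·1/5 + 13·1/5 = 26/5.
E[N | N ∈ {6, 7, 13}] = (26/5) / (3/5) = 26/3.

26/3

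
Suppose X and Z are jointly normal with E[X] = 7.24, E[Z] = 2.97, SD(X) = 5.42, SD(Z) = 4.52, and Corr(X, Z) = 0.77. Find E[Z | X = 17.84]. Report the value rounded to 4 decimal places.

9.7767

The regression of Z on X has slope ρ·σ_Z/σ_X and passes through (μ_X, μ_Z).
E[Z | X=17.84] = 2.97 + (0.77)·(4.52/5.42)·(17.84 − (7.24)) = 2.97 + (0.64214)·(10.6) = 9.7767.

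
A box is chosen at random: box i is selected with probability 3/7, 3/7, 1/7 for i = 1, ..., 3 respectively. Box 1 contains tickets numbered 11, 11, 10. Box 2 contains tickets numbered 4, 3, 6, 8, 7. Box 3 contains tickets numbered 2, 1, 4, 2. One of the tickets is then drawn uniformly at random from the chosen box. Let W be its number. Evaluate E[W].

E[W | box 1] = (11+11+10)/3 = 32/3.
E[W | box 2] = (4+3+6+8+7)/5 = 28/5.
E[W | box 3] = (2+1+4+2)/4 = 9/4.
By the law of total expectation,
E[W] = (3/7)·(32/3) + (3/7)·(28/5) + (1/7)·(9/4) = 1021/140.

1021/140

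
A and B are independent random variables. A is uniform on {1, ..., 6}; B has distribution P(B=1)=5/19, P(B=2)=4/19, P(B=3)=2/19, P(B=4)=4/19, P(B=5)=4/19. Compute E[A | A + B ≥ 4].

P(A + B ≥ 4) = 50/57.
Summing A·P(x,y) over outcomes with A + B ≥ 4 gives 10/3.
E[A | A + B ≥ 4] = (10/3) / (50/57) = 19/5.

19/5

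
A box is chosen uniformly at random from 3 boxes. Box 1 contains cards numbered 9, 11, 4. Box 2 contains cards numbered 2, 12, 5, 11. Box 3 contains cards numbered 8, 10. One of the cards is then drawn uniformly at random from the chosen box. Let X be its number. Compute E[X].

E[X | box 1] = (9+11+4)/3 = 8.
E[X | box 2] = (2+12+5+11)/4 = 15/2.
E[X | box 3] = (8+10)/2 = 9.
By the law of total expectation,
E[X] = (1/3)·(8) + (1/3)·(15/2) + (1/3)·(9) = 49/6.

49/6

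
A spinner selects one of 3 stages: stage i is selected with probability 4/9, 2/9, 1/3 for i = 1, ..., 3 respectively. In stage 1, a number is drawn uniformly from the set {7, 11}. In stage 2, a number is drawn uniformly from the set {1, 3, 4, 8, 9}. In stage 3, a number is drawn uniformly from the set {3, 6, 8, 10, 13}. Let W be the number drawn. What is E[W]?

E[W | stage 1] = (7+11)/2 = 9.
E[W | stage 2] = (1+3+4+8+9)/5 = 5.
E[W | stage 3] = (3+6+8+10+13)/5 = 8.
By the law of total expectation,
E[W] = (4/9)·(9) + (2/9)·(5) + (1/3)·(8) = 70/9.

70/9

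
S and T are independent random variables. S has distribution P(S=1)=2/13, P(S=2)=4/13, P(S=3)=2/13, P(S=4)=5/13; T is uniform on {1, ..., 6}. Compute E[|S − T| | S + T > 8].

P(S + T > 8) = 2/13.
Summing |S−T|·P(x,y) over outcomes with S + T > 8 gives 7/26.
E[|S − T| | S + T > 8] = (7/26) / (2/13) = 7/4.

7/4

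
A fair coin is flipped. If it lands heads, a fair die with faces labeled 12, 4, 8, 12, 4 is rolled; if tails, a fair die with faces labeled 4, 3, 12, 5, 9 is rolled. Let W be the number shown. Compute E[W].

73/10

E[W | heads] = (12+4+8+12+4)/5 = 8.
E[W | tails] = (4+3+12+5+9)/5 = 33/5.
By the law of total expectation,
E[W] = (1/2)·(8) + (1/2)·(33/5) = 73/10.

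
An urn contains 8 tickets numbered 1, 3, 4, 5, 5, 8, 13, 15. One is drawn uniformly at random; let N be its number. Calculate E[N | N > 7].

P(N > 7) = 3/8.
Σ over the event: 8·1/8 + 13·1/8 + 15·1/8 = 9/2.
E[N | N > 7] = (9/2) / (3/8) = 12.

12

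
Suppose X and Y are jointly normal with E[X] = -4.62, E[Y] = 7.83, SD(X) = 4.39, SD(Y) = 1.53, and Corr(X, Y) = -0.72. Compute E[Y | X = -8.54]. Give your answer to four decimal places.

For a bivariate normal, E[Y | X=x] = μ_Y + ρ·(σ_Y/σ_X)·(x − μ_X).
E[Y | X=-8.54] = 7.83 + (-0.72)·(1.53/4.39)·(-8.54 − (-4.62)) = 7.83 + (-0.250934)·(-3.92) = 8.8137.

8.8137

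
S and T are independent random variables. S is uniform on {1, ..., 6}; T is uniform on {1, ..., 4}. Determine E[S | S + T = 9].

11/2

Outcomes with S + T = 9: (5,4), (6,3), each with probability 1/24.
E[S | S + T = 9] = (5 + 6) / 2 = 11/2.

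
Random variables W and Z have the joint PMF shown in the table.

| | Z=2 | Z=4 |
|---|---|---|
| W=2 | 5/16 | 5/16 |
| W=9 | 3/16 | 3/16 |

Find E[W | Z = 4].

37/8

P(Z = 4) = 1/2.
Σ W·P over the event = 2·(5/16) + 9·(3/16) = 37/16.
E[W | Z = 4] = (37/16) / (1/2) = 37/8.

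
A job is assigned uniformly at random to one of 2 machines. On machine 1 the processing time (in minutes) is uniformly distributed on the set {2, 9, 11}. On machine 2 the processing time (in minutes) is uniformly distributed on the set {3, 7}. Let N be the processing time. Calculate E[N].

37/6

E[N | machine 1] = (2+9+11)/3 = 22/3.
E[N | machine 2] = (3+7)/2 = 5.
E[N] = (1/2)·(22/3) + (1/2)·(5) = 37/6.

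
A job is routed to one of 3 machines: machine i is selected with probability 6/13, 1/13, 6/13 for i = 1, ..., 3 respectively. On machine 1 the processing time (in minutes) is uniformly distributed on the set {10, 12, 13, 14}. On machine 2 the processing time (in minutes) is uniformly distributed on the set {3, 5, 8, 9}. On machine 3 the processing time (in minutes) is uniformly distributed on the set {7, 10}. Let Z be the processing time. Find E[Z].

E[Z | machine 1] = (10+12+13+14)/4 = 49/4.
E[Z | machine 2] = (3+5+8+9)/4 = 25/4.
E[Z | machine 3] = (7+10)/2 = 17/2.
By the law of total expectation,
E[Z] = (6/13)·(49/4) + (1/13)·(25/4) + (6/13)·(17/2) = 523/52.

523/52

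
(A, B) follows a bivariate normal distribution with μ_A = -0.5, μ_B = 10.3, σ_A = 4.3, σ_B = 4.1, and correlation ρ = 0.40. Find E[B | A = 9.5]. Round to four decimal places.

14.1140

For a bivariate normal, E[B | A=x] = μ_B + ρ·(σ_B/σ_A)·(x − μ_A).
E[B | A=9.5] = 10.3 + (0.40)·(4.1/4.3)·(9.5 − (-0.5)) = 10.3 + (0.3814)·(10) = 14.1140.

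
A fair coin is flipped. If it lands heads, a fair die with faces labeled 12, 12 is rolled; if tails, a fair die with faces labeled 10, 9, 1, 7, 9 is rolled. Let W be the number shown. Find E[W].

E[W | heads] = (12+12)/2 = 12.
E[W | tails] = (10+9+1+7+9)/5 = 36/5.
By the law of total expectation,
E[W] = (1/2)·(12) + (1/2)·(36/5) = 48/5.

48/5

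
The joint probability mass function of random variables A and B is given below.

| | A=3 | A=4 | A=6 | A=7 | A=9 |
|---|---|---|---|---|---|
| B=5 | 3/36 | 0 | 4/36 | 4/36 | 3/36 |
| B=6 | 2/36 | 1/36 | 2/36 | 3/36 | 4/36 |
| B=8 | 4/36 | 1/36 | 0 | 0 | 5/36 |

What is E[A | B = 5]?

P(B = 5) = 7/18.
Summing A·P(A=x,B=y) over the conditioning event gives 22/9.
E[A | B = 5] = (22/9) / (7/18) = 44/7.

44/7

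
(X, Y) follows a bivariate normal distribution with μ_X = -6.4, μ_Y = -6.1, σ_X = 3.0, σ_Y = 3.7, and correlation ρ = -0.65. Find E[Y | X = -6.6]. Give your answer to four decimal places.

The regression of Y on X has slope ρ·σ_Y/σ_X and passes through (μ_X, μ_Y).
E[Y | X=-6.6] = -6.1 + (-0.65)·(3.7/3.0)·(-6.6 − (-6.4)) = -6.1 + (-0.80167)·(-0.2) = -5.9397.

-5.9397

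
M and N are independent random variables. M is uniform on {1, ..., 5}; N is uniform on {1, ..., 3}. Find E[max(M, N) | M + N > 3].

P(M + N > 3) = 4/5.
Summing max(M,N)·P(x,y) over outcomes with M + N > 3 gives 44/15.
E[max(M, N) | M + N > 3] = (44/15) / (4/5) = 11/3.

11/3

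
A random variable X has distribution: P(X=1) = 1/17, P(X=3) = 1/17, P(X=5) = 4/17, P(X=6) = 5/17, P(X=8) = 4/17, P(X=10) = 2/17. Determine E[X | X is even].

P(X is even) = 11/17.
Σ over the event: 6·5/17 + 8·4/17 + 10·2/17 = 82/17.
E[X | X is even] = (82/17) / (11/17) = 82/11.

82/11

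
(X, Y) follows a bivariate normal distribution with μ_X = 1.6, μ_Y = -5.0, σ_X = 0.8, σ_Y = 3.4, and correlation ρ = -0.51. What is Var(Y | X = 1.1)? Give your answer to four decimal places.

8.5532

For a bivariate normal, Var(Y | X=x) = σ_Y²(1 − ρ²).
Var(Y | X=1.1) = (3.4)²·(1 − (-0.51)²) = 11.56·0.7399 = 8.5532.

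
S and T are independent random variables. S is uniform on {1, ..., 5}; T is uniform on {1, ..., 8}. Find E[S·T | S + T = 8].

P(S + T = 8) = 1/8.
Summing ST·P(x,y) over outcomes with S + T = 8 gives 13/8.
E[S·T | S + T = 8] = (13/8) / (1/8) = 13.

13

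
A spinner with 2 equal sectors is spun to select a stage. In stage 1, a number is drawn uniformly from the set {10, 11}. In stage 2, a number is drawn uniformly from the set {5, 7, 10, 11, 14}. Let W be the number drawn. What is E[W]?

199/20

E[W | stage 1] = (10+11)/2 = 21/2.
E[W | stage 2] = (5+7+10+11+14)/5 = 47/5.
By the law of total expectation,
E[W] = (1/2)·(21/2) + (1/2)·(47/5) = 199/20.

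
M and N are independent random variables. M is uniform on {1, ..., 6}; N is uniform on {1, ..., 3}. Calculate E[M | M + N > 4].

P(M + N > 4) = 2/3.
Summing M·P(x,y) over outcomes with M + N > 4 gives 53/18.
E[M | M + N > 4] = (53/18) / (2/3) = 53/12.

53/12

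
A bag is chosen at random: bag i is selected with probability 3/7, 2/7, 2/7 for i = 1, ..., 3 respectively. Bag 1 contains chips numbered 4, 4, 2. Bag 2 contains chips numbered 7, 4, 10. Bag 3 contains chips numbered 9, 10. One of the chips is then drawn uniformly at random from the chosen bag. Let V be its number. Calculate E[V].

43/7

E[V | bag 1] = (4+4+2)/3 = 10/3.
E[V | bag 2] = (7+4+10)/3 = 7.
E[V | bag 3] = (9+10)/2 = 19/2.
E[V] = (3/7)·(10/3) + (2/7)·(7) + (2/7)·(19/2) = 43/7.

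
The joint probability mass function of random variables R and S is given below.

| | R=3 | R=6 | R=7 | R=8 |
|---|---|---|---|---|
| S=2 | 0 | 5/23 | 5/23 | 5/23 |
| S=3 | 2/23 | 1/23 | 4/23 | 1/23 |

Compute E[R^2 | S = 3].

P(S = 3) = 8/23.
Σ R^2·P over the event = 9·(2/23) + 36·(1/23) + 49·(4/23) + 64·(1/23) = 314/23.
E[R^2 | S = 3] = (314/23) / (8/23) = 157/4.

157/4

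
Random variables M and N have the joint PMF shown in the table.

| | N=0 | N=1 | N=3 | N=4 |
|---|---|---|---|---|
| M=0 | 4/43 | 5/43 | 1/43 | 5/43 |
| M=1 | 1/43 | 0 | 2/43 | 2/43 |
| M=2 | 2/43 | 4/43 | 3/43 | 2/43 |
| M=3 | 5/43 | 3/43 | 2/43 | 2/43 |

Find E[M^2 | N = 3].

4

P(N = 3) = 8/43.
Σ M^2·P over the event = 0·(1/43) + 1·(2/43) + 4·(3/43) + 9·(2/43) = 32/43.
E[M^2 | N = 3] = (32/43) / (8/43) = 4.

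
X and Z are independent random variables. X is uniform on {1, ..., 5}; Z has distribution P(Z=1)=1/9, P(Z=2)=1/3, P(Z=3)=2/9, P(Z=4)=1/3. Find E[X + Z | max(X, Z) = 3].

P(max(X, Z) = 3) = 2/9.
Summing (X+Z)·P(x,y) over outcomes with max(X, Z) = 3 gives 49/45.
E[X + Z | max(X, Z) = 3] = (49/45) / (2/9) = 49/10.

49/10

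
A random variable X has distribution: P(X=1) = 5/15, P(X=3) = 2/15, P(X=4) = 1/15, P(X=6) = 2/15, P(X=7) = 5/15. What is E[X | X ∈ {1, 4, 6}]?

21/8

P(X ∈ {1, 4, 6}) = 8/15.
Σ over the event: 1·1/3 + 4·1/15 + 6·2/15 = 7/5.
E[X | X ∈ {1, 4, 6}] = (7/5) / (8/15) = 21/8.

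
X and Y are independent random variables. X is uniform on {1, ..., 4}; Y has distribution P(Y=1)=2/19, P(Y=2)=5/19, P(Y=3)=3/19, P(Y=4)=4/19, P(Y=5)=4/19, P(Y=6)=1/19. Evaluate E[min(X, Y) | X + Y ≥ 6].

114/43

P(X + Y ≥ 6) = 43/76.
Summing min(X,Y)·P(x,y) over outcomes with X + Y ≥ 6 gives 3/2.
E[min(X, Y) | X + Y ≥ 6] = (3/2) / (43/76) = 114/43.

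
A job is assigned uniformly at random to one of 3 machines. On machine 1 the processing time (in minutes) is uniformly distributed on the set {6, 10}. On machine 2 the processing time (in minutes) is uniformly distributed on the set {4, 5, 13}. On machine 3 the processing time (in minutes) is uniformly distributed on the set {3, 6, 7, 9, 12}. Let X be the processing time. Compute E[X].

341/45

E[X | machine 1] = (6+10)/2 = 8.
E[X | machine 2] = (4+5+13)/3 = 22/3.
E[X | machine 3] = (3+6+7+9+12)/5 = 37/5.
By the law of total expectation,
E[X] = (1/3)·(8) + (1/3)·(22/3) + (1/3)·(37/5) = 341/45.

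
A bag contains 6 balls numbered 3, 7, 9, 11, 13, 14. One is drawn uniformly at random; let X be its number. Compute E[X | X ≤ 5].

3

P(X ≤ 5) = 1/6.
Σ over the event: 3·1/6 = 1/2.
E[X | X ≤ 5] = (1/2) / (1/6) = 3.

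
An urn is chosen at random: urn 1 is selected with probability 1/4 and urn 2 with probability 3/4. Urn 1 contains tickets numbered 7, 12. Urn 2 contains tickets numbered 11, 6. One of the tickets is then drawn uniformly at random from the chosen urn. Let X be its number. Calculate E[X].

E[X | urn 1] = (7+12)/2 = 19/2.
E[X | urn 2] = (11+6)/2 = 17/2.
By the law of total expectation,
E[X] = (1/4)·(19/2) + (3/4)·(17/2) = 35/4.

35/4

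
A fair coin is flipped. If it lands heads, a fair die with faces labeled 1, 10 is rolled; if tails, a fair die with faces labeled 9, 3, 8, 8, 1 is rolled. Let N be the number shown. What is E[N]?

E[N | heads] = (1+10)/2 = 11/2.
E[N | tails] = (9+3+8+8+1)/5 = 29/5.
By the law of total expectation,
E[N] = (1/2)·(11/2) + (1/2)·(29/5) = 113/20.

113/20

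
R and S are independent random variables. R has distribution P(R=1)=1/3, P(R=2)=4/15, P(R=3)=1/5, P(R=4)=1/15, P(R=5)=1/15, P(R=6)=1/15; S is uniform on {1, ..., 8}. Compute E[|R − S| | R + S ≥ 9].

P(R + S ≥ 9) = 37/120.
Summing |R−S|·P(x,y) over outcomes with R + S ≥ 9 gives 47/40.
E[|R − S| | R + S ≥ 9] = (47/40) / (37/120) = 141/37.

141/37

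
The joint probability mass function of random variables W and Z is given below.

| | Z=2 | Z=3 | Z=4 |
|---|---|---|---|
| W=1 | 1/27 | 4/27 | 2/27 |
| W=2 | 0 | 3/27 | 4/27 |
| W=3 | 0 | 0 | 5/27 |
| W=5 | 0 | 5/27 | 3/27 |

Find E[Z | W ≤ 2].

P(W ≤ 2) = 14/27.
Σ Z·P over the event = 2·(1/27) + 3·(4/27) + 4·(2/27) + 3·(3/27) + 4·(4/27) = 47/27.
E[Z | W ≤ 2] = (47/27) / (14/27) = 47/14.

47/14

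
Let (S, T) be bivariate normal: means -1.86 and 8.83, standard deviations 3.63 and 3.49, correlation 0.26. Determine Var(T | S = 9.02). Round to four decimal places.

11.3567

Var(T | S=x) = (1 − ρ²)·σ_T².
Var(T | S=9.02) = (3.49)²·(1 − (0.26)²) = 12.1801·0.9324 = 11.3567.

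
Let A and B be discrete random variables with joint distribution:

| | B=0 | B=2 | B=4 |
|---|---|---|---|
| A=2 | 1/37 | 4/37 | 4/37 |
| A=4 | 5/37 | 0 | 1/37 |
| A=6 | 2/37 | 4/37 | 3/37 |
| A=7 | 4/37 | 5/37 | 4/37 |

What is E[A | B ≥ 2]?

5

P(B ≥ 2) = 25/37.
Summing A·P(A=x,B=y) over the conditioning event gives 125/37.
E[A | B ≥ 2] = (125/37) / (25/37) = 5.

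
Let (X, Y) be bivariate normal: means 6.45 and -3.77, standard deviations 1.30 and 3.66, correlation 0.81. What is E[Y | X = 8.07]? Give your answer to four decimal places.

-0.0757

For a bivariate normal, E[Y | X=x] = μ_Y + ρ·(σ_Y/σ_X)·(x − μ_X).
E[Y | X=8.07] = -3.77 + (0.81)·(3.66/1.30)·(8.07 − (6.45)) = -3.77 + (2.28046)·(1.62) = -0.0757.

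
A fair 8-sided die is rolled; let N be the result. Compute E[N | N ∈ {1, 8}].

P(N ∈ {1, 8}) = 1/4.
Σ over the event: 1·1/8 + 8·1/8 = 9/8.
E[N | N ∈ {1, 8}] = (9/8) / (1/4) = 9/2.

9/2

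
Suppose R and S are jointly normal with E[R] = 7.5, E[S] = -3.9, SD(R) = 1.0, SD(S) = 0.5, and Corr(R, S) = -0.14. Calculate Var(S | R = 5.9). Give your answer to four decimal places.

For a bivariate normal, Var(S | R=x) = σ_S²(1 − ρ²).
Var(S | R=5.9) = (0.5)²·(1 − (-0.14)²) = 0.25·0.9804 = 0.2451.

0.2451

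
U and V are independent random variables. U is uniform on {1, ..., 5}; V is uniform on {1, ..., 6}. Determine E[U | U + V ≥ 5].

P(U + V ≥ 5) = 4/5.
Summing U·P(x,y) over outcomes with U + V ≥ 5 gives 8/3.
E[U | U + V ≥ 5] = (8/3) / (4/5) = 10/3.

10/3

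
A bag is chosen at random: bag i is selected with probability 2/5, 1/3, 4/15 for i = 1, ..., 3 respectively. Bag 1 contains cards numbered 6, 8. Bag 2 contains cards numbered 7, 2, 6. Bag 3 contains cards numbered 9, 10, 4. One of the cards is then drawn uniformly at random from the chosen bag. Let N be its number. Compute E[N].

E[N | bag 1] = (6+8)/2 = 7.
E[N | bag 2] = (7+2+6)/3 = 5.
E[N | bag 3] = (9+10+4)/3 = 23/3.
By the law of total expectation,
E[N] = (2/5)·(7) + (1/3)·(5) + (4/15)·(23/3) = 293/45.

293/45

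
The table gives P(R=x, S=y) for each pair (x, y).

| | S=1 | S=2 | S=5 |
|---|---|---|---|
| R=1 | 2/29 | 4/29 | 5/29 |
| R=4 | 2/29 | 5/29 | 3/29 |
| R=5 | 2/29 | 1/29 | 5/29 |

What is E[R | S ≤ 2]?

P(S ≤ 2) = 16/29.
Σ R·P over the event = 1·(2/29) + 1·(4/29) + 4·(2/29) + 4·(5/29) + 5·(2/29) + 5·(1/29) = 49/29.
E[R | S ≤ 2] = (49/29) / (16/29) = 49/16.

49/16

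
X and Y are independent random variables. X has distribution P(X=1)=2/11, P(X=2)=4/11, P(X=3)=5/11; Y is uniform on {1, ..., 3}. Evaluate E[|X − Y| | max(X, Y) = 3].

23/21

P(max(X, Y) = 3) = 7/11.
Summing |X−Y|·P(x,y) over outcomes with max(X, Y) = 3 gives 23/33.
E[|X − Y| | max(X, Y) = 3] = (23/33) / (7/11) = 23/21.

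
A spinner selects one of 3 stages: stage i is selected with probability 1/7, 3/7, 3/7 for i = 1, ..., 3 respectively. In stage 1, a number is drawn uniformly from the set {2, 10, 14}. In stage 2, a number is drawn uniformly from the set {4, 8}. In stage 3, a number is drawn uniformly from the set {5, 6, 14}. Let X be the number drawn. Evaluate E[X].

155/21

E[X | stage 1] = (2+10+14)/3 = 26/3.
E[X | stage 2] = (4+8)/2 = 6.
E[X | stage 3] = (5+6+14)/3 = 25/3.
E[X] = (1/7)·(26/3) + (3/7)·(6) + (3/7)·(25/3) = 155/21.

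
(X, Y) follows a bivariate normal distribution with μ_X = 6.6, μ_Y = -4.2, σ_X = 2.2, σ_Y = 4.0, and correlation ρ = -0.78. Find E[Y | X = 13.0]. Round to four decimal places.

E[Y | X=x] = μ_Y + ρ(σ_Y/σ_X)(x − μ_X) for jointly normal variables.
E[Y | X=13.0] = -4.2 + (-0.78)·(4.0/2.2)·(13.0 − (6.6)) = -4.2 + (-1.41818)·(6.4) = -13.2764.

-13.2764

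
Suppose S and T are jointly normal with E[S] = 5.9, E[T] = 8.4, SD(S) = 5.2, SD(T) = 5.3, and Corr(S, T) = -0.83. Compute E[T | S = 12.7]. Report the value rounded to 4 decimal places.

E[T | S=x] = μ_T + ρ(σ_T/σ_S)(x − μ_S) for jointly normal variables.
E[T | S=12.7] = 8.4 + (-0.83)·(5.3/5.2)·(12.7 − (5.9)) = 8.4 + (-0.84596)·(6.8) = 2.6475.

2.6475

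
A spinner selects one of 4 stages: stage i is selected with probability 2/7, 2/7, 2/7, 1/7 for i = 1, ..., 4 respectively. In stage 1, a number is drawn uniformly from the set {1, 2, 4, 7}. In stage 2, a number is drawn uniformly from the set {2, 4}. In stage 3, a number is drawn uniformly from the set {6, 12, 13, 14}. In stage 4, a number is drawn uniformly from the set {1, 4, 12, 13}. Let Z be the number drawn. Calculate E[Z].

43/7

E[Z | stage 1] = (1+2+4+7)/4 = 7/2.
E[Z | stage 2] = (2+4)/2 = 3.
E[Z | stage 3] = (6+12+13+14)/4 = 45/4.
E[Z | stage 4] = (1+4+12+13)/4 = 15/2.
By the law of total expectation,
E[Z] = (2/7)·(7/2) + (2/7)·(3) + (2/7)·(45/4) + (1/7)·(15/2) = 43/7.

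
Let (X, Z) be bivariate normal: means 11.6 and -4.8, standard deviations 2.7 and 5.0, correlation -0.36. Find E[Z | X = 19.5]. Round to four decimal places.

-10.0667

E[Z | X=x] = μ_Z + ρ(σ_Z/σ_X)(x − μ_X) for jointly normal variables.
E[Z | X=19.5] = -4.8 + (-0.36)·(5.0/2.7)·(19.5 − (11.6)) = -4.8 + (-0.66667)·(7.9) = -10.0667.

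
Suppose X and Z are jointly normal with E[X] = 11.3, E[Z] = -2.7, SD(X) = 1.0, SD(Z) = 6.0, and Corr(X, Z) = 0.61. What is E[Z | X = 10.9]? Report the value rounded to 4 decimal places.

-4.1640

The regression of Z on X has slope ρ·σ_Z/σ_X and passes through (μ_X, μ_Z).
E[Z | X=10.9] = -2.7 + (0.61)·(6.0/1.0)·(10.9 − (11.3)) = -2.7 + (3.66)·(-0.4) = -4.1640.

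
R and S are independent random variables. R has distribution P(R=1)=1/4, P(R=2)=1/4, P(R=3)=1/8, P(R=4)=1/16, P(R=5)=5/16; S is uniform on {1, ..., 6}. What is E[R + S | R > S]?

198/31

P(R > S) = 31/96.
Summing (R+S)·P(x,y) over outcomes with R > S gives 33/16.
E[R + S | R > S] = (33/16) / (31/96) = 198/31.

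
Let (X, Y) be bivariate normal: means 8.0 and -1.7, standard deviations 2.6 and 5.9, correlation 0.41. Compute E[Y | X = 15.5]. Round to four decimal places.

5.2779

For a bivariate normal, E[Y | X=x] = μ_Y + ρ·(σ_Y/σ_X)·(x − μ_X).
E[Y | X=15.5] = -1.7 + (0.41)·(5.9/2.6)·(15.5 − (8.0)) = -1.7 + (0.93038)·(7.5) = 5.2779.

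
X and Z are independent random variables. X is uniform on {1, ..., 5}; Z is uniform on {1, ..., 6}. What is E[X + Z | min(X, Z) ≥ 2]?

15/2

P(min(X, Z) ≥ 2) = 2/3.
Summing (X+Z)·P(x,y) over outcomes with min(X, Z) ≥ 2 gives 5.
E[X + Z | min(X, Z) ≥ 2] = (5) / (2/3) = 15/2.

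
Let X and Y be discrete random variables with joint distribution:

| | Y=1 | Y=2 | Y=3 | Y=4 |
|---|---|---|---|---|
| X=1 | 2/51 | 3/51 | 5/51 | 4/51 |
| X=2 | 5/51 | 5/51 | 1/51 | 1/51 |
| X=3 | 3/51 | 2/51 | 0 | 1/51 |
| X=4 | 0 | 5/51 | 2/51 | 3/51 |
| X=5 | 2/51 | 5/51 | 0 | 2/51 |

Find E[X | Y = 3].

P(Y = 3) = 8/51.
Σ X·P over the event = 1·(5/51) + 2·(1/51) + 4·(2/51) = 5/17.
E[X | Y = 3] = (5/17) / (8/51) = 15/8.

15/8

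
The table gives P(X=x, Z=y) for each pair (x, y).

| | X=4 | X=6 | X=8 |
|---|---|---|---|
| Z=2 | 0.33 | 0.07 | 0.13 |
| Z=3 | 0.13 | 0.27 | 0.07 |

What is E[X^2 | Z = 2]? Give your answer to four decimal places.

30.4151

P(Z = 2) = 0.53.
Summing X^2·P(X=x,Z=y) over the conditioning event gives 16.12.
E[X^2 | Z = 2] = (16.12) / (0.53) = 30.4151.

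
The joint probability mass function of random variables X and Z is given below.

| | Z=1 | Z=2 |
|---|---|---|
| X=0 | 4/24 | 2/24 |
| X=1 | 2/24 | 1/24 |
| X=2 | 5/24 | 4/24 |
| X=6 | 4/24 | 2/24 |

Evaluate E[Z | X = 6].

4/3

P(X = 6) = 1/4.
Σ Z·P over the event = 1·(4/24) + 2·(2/24) = 1/3.
E[Z | X = 6] = (1/3) / (1/4) = 4/3.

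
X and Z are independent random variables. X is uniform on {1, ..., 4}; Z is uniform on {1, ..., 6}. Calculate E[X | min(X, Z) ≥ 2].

3

P(min(X, Z) ≥ 2) = 5/8.
Summing X·P(x,y) over outcomes with min(X, Z) ≥ 2 gives 15/8.
E[X | min(X, Z) ≥ 2] = (15/8) / (5/8) = 3.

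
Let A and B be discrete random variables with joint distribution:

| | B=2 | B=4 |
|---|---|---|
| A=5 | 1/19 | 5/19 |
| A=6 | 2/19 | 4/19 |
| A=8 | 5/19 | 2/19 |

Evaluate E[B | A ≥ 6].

38/13

P(A ≥ 6) = 13/19.
Σ B·P over the event = 2·(2/19) + 4·(4/19) + 2·(5/19) + 4·(2/19) = 2.
E[B | A ≥ 6] = (2) / (13/19) = 38/13.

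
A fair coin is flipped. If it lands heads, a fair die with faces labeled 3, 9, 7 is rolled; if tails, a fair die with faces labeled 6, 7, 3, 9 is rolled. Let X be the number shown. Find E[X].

E[X | heads] = (3+9+7)/3 = 19/3.
E[X | tails] = (6+7+3+9)/4 = 25/4.
E[X] = (1/2)·(19/3) + (1/2)·(25/4) = 151/24.

151/24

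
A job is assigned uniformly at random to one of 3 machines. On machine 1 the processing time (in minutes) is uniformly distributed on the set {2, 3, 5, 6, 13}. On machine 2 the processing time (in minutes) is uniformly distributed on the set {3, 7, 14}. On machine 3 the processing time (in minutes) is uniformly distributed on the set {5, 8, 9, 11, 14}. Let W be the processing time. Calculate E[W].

E[W | machine 1] = (2+3+5+6+13)/5 = 29/5.
E[W | machine 2] = (3+7+14)/3 = 8.
E[W | machine 3] = (5+8+9+11+14)/5 = 47/5.
By the law of total expectation,
E[W] = (1/3)·(29/5) + (1/3)·(8) + (1/3)·(47/5) = 116/15.

116/15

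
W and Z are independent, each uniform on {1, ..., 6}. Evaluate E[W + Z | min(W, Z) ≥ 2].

P(min(W, Z) ≥ 2) = 25/36.
Summing (W+Z)·P(x,y) over outcomes with min(W, Z) ≥ 2 gives 50/9.
E[W + Z | min(W, Z) ≥ 2] = (50/9) / (25/36) = 8.

8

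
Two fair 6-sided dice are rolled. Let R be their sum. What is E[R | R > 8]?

10

P(R > 8) = 5/18.
Σ over the event: 9·1/9 + 10·1/12 + 11·1/18 + 12·1/36 = 25/9.
E[R | R > 8] = (25/9) / (5/18) = 10.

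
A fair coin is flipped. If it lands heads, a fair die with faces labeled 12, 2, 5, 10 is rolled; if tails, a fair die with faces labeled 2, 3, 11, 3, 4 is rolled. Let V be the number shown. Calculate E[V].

E[V | heads] = (12+2+5+10)/4 = 29/4.
E[V | tails] = (2+3+11+3+4)/5 = 23/5.
By the law of total expectation,
E[V] = (1/2)·(29/4) + (1/2)·(23/5) = 237/40.

237/40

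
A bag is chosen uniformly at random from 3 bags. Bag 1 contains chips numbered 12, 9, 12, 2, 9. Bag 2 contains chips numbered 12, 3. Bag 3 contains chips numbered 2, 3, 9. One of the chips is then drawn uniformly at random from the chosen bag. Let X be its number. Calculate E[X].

629/90

E[X | bag 1] = (12+9+12+2+9)/5 = 44/5.
E[X | bag 2] = (12+3)/2 = 15/2.
E[X | bag 3] = (2+3+9)/3 = 14/3.
By the law of total expectation,
E[X] = (1/3)·(44/5) + (1/3)·(15/2) + (1/3)·(14/3) = 629/90.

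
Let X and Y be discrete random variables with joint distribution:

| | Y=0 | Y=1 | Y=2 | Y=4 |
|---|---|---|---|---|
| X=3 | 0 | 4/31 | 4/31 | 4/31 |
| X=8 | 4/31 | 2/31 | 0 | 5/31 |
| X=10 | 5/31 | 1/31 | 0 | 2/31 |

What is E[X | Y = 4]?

72/11

P(Y = 4) = 11/31.
Σ X·P over the event = 3·(4/31) + 8·(5/31) + 10·(2/31) = 72/31.
E[X | Y = 4] = (72/31) / (11/31) = 72/11.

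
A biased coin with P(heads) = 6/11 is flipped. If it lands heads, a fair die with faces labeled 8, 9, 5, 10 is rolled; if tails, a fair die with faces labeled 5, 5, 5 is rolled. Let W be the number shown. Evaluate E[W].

73/11

E[W | heads] = (8+9+5+10)/4 = 8.
E[W | tails] = (5+5+5)/3 = 5.
E[W] = (6/11)·(8) + (5/11)·(5) = 73/11.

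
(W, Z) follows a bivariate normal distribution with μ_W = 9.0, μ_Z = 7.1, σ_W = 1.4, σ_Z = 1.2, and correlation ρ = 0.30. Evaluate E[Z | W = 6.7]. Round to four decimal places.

E[Z | W=x] = μ_Z + ρ(σ_Z/σ_W)(x − μ_W) for jointly normal variables.
E[Z | W=6.7] = 7.1 + (0.30)·(1.2/1.4)·(6.7 − (9.0)) = 7.1 + (0.25714)·(-2.3) = 6.5086.

6.5086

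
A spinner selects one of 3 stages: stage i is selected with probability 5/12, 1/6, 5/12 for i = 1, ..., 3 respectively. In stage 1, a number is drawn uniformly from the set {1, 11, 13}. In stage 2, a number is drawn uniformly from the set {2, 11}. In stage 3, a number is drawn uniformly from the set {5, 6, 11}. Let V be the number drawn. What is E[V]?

137/18

E[V | stage 1] = (1+11+13)/3 = 25/3.
E[V | stage 2] = (2+11)/2 = 13/2.
E[V | stage 3] = (5+6+11)/3 = 22/3.
By the law of total expectation,
E[V] = (5/12)·(25/3) + (1/6)·(13/2) + (5/12)·(22/3) = 137/18.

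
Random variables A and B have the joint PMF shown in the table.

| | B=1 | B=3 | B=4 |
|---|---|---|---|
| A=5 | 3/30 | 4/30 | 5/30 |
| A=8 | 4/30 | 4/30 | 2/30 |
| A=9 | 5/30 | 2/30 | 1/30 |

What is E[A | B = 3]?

P(B = 3) = 1/3.
Σ A·P over the event = 5·(4/30) + 8·(4/30) + 9·(2/30) = 7/3.
E[A | B = 3] = (7/3) / (1/3) = 7.

7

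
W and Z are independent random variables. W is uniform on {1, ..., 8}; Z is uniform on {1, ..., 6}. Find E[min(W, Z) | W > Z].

P(W > Z) = 9/16.
Summing min(W,Z)·P(x,y) over outcomes with W > Z gives 77/48.
E[min(W, Z) | W > Z] = (77/48) / (9/16) = 77/27.

77/27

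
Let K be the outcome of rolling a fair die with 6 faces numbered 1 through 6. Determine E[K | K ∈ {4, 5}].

P(K ∈ {4, 5}) = 1/3.
Σ over the event: 4·1/6 + 5·1/6 = 3/2.
E[K | K ∈ {4, 5}] = (3/2) / (1/3) = 9/2.

9/2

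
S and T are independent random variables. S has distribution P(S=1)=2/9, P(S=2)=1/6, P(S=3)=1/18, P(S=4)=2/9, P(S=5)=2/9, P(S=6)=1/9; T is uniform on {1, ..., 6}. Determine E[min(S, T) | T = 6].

61/18

P(T = 6) = 1/6.
Summing min(S,T)·P(x,y) over outcomes with T = 6 gives 61/108.
E[min(S, T) | T = 6] = (61/108) / (1/6) = 61/18.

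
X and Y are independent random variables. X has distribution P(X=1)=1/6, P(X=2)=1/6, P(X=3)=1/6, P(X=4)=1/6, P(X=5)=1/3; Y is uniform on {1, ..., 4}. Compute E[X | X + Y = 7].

17/4

P(X + Y = 7) = 1/6.
Summing X·P(x,y) over outcomes with X + Y = 7 gives 17/24.
E[X | X + Y = 7] = (17/24) / (1/6) = 17/4.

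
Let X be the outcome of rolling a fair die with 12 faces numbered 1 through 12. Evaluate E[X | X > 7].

10

Given X > 7, X is equally likely to be any of {8, 9, 10, 11, 12}.
E[X | X > 7] = (8 + 9 + 10 + 11 + 12) / 5 = 10.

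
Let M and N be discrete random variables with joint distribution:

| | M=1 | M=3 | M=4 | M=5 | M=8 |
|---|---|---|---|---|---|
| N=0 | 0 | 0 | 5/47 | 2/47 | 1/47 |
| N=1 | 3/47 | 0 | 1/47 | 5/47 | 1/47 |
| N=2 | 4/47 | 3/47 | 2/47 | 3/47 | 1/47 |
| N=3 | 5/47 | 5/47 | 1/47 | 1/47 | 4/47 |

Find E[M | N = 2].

P(N = 2) = 13/47.
Summing M·P(M=x,N=y) over the conditioning event gives 44/47.
E[M | N = 2] = (44/47) / (13/47) = 44/13.

44/13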